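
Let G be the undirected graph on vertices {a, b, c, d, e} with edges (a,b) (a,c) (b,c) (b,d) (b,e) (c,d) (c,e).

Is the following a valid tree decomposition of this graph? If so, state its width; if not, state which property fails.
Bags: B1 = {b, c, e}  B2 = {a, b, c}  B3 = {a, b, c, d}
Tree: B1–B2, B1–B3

No — bags containing vertex a are not connected in the tree.

A tree decomposition must satisfy three properties: every vertex lies in some bag; for every edge, both endpoints lie together in some bag; and for every vertex, the bags containing it form a connected subtree. Here bags containing vertex a are not connected in the tree, so the decomposition is invalid.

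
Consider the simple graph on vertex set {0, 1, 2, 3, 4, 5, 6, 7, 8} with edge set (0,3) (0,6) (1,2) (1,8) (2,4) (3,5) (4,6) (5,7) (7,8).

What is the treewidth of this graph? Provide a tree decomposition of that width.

Treewidth 2.
One optimal decomposition is:
Bags: B1 = {5, 7, 8}  B2 = {3, 5, 8}  B3 = {0, 3, 8}  B4 = {0, 6, 8}  B5 = {4, 6, 8}  B6 = {2, 4, 8}  B7 = {1, 2, 8}
Tree: B1–B2, B2–B3, B3–B4, B4–B5, B5–B6, B6–B7

Each bag holds 3 vertices, so the decomposition has width 2, which upper-bounds the treewidth. Since 8–7–5–3–0–6–4–2–1–8 is a cycle in G, G is not acyclic. Forests are exactly the graphs of treewidth ≤ 1, so tw(G) ≥ 2. Hence tw(G) = 2 exactly.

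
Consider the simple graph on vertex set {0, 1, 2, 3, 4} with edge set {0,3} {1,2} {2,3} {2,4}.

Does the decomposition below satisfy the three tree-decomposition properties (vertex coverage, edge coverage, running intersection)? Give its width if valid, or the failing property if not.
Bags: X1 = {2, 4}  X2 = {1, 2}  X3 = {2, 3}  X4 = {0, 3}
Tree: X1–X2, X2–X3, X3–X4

Checking the three conditions: (i) the bags cover all of {0, 1, 2, 3, 4}; (ii) for each edge, some bag contains both endpoints; (iii) the bags containing any fixed vertex form a subtree. All hold, so the decomposition is valid with width 2 − 1 = 1.

Yes; width 1.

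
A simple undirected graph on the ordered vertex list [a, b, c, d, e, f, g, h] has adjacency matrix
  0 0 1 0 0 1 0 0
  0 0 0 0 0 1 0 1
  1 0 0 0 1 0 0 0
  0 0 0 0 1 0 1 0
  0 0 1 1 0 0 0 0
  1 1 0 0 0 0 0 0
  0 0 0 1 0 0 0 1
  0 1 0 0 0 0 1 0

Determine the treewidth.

A width-2 tree decomposition is:
Bags: B1 = {a, b, f}  B2 = {a, b, c}  B3 = {b, c, e}  B4 = {b, d, e}  B5 = {b, d, g}  B6 = {b, g, h}
Tree: B1–B2, B2–B3, B3–B4, B4–B5, B5–B6
The largest bag has 3 vertices, giving width 2; this decomposition certifies tw(G) ≤ 2. For the lower bound, G contains the cycle b–f–a–c–e–d–g–h–b, so G is not a forest; only forests have treewidth ≤ 1, hence tw(G) ≥ 2. Hence tw(G) = 2 exactly.

2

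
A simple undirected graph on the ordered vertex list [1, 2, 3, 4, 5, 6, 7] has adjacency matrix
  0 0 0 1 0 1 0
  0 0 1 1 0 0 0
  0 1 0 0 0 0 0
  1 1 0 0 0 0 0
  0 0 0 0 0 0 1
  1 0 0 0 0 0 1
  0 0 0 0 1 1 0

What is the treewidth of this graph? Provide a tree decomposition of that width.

The largest bag has 2 vertices, giving width 1; this decomposition certifies tw(G) ≤ 1. Any graph with an edge has treewidth ≥ 1, and G has the edge 3–2. Combining the bounds, tw(G) = 1.

Treewidth 1.
Bags: B1 = {2, 3}  B2 = {2, 4}  B3 = {1, 4}  B4 = {1, 6}  B5 = {6, 7}  B6 = {5, 7}
Tree: B1–B2, B2–B3, B3–B4, B4–B5, B5–B6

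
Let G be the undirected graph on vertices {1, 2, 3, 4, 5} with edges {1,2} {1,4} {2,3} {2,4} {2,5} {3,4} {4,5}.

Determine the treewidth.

A width-2 tree decomposition is:
Bags: B1 = {1, 2, 4}  B2 = {2, 3, 4}  B3 = {2, 4, 5}
Tree: B1–B2, B2–B3
Each bag holds 3 vertices, so the decomposition has width 2, which upper-bounds the treewidth. For the lower bound, the 3 vertices {1, 2, 4} are pairwise adjacent, and any tree decomposition puts a clique entirely inside one bag — forcing width ≥ 2. The upper and lower bounds meet at 2, so that is the treewidth.

2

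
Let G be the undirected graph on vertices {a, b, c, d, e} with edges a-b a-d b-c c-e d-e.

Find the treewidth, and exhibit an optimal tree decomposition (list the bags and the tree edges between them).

Treewidth 2.
One such decomposition:
Bags: B1 = {a, d, e}  B2 = {a, b, e}  B3 = {b, c, e}
Tree: B1–B2, B2–B3

The largest bag has 3 vertices, giving width 2; this decomposition certifies tw(G) ≤ 2. For the lower bound, G contains the cycle e–d–a–b–c–e, so G is not a forest; only forests have treewidth ≤ 1, hence tw(G) ≥ 2. Therefore the treewidth is 2.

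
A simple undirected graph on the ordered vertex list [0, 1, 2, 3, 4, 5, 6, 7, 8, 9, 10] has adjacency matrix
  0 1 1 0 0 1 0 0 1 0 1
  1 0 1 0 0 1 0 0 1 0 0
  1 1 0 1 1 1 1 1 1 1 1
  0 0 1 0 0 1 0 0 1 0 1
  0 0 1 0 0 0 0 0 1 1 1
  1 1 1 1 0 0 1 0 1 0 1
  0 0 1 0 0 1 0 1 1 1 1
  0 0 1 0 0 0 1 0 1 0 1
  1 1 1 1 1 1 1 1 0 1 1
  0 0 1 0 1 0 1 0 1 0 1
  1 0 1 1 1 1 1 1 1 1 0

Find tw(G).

A width-4 tree decomposition is:
Bags: B1 = {2, 6, 7, 8, 10}  B2 = {2, 5, 6, 8, 10}  B3 = {2, 3, 5, 8, 10}  B4 = {0, 2, 5, 8, 10}  B5 = {2, 6, 8, 9, 10}  B6 = {0, 1, 2, 5, 8}  B7 = {2, 4, 8, 9, 10}
Tree: B1–B2, B2–B3, B3–B4, B1–B5, B4–B6, B5–B7
Each bag holds 5 vertices, so the decomposition has width 4, which upper-bounds the treewidth. On the other hand G contains the 5-clique {0, 1, 2, 5, 8}. A clique must lie in a single bag of any decomposition, so no decomposition can have width below 4. Hence tw(G) = 4 exactly.

4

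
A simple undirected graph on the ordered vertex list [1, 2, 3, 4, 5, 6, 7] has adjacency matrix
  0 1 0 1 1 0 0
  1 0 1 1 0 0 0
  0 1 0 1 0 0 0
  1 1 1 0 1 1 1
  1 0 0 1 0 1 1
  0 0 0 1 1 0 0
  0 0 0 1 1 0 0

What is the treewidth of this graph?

A width-2 tree decomposition is:
Bags: B1 = {1, 4, 5}  B2 = {1, 2, 4}  B3 = {4, 5, 6}  B4 = {2, 3, 4}  B5 = {4, 5, 7}
Tree: B1–B2, B1–B3, B2–B4, B1–B5
The largest bag has 3 vertices, giving width 2; this decomposition certifies tw(G) ≤ 2. Conversely, {1, 2, 4} is a clique of size 3, and the vertices of any clique must share a bag in every tree decomposition; so some bag has ≥ 3 vertices and tw(G) ≥ 2. Combining the bounds, tw(G) = 2.

2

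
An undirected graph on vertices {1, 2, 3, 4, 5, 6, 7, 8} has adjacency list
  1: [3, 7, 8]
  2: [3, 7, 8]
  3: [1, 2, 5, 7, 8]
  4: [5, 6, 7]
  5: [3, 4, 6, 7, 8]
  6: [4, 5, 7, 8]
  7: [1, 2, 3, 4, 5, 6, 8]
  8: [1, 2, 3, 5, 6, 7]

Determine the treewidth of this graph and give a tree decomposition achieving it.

Every bag has size at most 4, so the width is 4 − 1 = 3 and tw(G) ≤ 3. On the other hand G contains the 4-clique {1, 3, 7, 8}. A clique must lie in a single bag of any decomposition, so no decomposition can have width below 3. Therefore the treewidth is 3.

Treewidth 3.
One such decomposition:
Bags: B1 = {5, 6, 7, 8}  B2 = {3, 5, 7, 8}  B3 = {2, 3, 7, 8}  B4 = {4, 5, 6, 7}  B5 = {1, 3, 7, 8}
Tree: B1–B2, B2–B3, B1–B4, B2–B5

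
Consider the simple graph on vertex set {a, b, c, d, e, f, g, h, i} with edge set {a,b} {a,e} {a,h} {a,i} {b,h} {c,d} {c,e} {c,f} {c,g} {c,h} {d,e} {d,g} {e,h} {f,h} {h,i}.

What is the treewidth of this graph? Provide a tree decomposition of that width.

The largest bag has 3 vertices, giving width 2; this decomposition certifies tw(G) ≤ 2. On the other hand G contains the 3-clique {c, d, g}. A clique must lie in a single bag of any decomposition, so no decomposition can have width below 2. Combining the bounds, tw(G) = 2.

Treewidth 2.
Bags: B1 = {c, d, e}  B2 = {c, d, g}  B3 = {c, e, h}  B4 = {a, e, h}  B5 = {a, h, i}  B6 = {a, b, h}  B7 = {c, f, h}
Tree: B1–B2, B1–B3, B3–B4, B4–B5, B5–B6, B3–B7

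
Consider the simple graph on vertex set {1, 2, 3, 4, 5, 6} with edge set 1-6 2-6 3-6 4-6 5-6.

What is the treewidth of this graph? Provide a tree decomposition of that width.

Each bag holds 2 vertices, so the decomposition has width 1, which upper-bounds the treewidth. Since G has at least one edge (e.g. 4–6), it is not an edgeless graph, so tw(G) ≥ 1. Hence tw(G) = 1 exactly.

Treewidth 1.
Bags: B1 = {4, 6}  B2 = {3, 6}  B3 = {2, 6}  B4 = {5, 6}  B5 = {1, 6}
Tree: B1–B2, B2–B3, B1–B4, B4–B5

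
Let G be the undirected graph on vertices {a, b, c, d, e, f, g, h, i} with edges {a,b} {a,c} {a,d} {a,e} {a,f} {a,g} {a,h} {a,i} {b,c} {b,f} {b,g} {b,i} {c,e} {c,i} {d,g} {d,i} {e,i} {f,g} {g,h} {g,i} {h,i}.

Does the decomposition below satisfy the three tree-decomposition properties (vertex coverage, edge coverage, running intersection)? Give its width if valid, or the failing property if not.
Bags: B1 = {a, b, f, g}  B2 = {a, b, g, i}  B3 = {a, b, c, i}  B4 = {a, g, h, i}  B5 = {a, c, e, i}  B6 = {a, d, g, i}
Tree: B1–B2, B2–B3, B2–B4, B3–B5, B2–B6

Yes; width 3.

Vertex coverage: the bags together contain {a, b, c, d, e, f, g, h, i}, the full vertex set. Edge coverage: each edge of G has both endpoints in at least one bag. Running intersection: for every vertex, the bags containing it form a connected subtree. All three properties hold, so this is a valid tree decomposition of width max|bag| − 1 = 3, and hence tw(G) ≤ 3.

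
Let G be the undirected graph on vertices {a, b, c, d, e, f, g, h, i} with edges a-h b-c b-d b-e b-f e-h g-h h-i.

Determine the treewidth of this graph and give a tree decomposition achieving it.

Treewidth 1.
One optimal decomposition is:
Bags: B1 = {h, i}  B2 = {g, h}  B3 = {e, h}  B4 = {b, e}  B5 = {b, f}  B6 = {b, c}  B7 = {a, h}  B8 = {b, d}
Tree: B1–B2, B1–B3, B3–B4, B4–B5, B5–B6, B3–B7, B6–B8

The largest bag has 2 vertices, giving width 1; this decomposition certifies tw(G) ≤ 1. Any graph with an edge has treewidth ≥ 1, and G has the edge i–h. Therefore the treewidth is 1.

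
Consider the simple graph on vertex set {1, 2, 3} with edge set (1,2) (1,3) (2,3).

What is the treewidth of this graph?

A width-2 tree decomposition is:
Bags: B1 = {1, 2, 3}
Tree: (single bag)
A single bag containing all 3 vertices is trivially a valid decomposition of width 2. For the lower bound, the 3 vertices {1, 2, 3} are pairwise adjacent, and any tree decomposition puts a clique entirely inside one bag — forcing width ≥ 2. Hence tw(G) = 2 exactly.

2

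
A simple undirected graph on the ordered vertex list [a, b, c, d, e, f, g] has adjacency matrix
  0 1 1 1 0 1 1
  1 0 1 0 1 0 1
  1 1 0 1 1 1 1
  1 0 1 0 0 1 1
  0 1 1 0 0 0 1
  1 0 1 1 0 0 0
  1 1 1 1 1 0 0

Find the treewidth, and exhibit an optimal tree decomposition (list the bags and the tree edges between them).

The largest bag has 4 vertices, giving width 3; this decomposition certifies tw(G) ≤ 3. For the lower bound, the 4 vertices {b, c, e, g} are pairwise adjacent, and any tree decomposition puts a clique entirely inside one bag — forcing width ≥ 3. The upper and lower bounds meet at 3, so that is the treewidth.

Treewidth 3.
Bags: B1 = {a, c, d, g}  B2 = {a, b, c, g}  B3 = {a, c, d, f}  B4 = {b, c, e, g}
Tree: B1–B2, B1–B3, B2–B4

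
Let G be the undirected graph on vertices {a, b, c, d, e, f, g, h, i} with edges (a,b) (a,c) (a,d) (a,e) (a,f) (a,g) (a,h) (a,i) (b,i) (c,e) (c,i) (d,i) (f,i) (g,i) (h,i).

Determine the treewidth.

A width-2 tree decomposition is:
Bags: B1 = {a, f, i}  B2 = {a, c, i}  B3 = {a, h, i}  B4 = {a, b, i}  B5 = {a, c, e}  B6 = {a, g, i}  B7 = {a, d, i}
Tree: B1–B2, B2–B3, B1–B4, B2–B5, B3–B6, B2–B7
Every bag has size at most 3, so the width is 3 − 1 = 2 and tw(G) ≤ 2. For the lower bound, the 3 vertices {a, c, e} are pairwise adjacent, and any tree decomposition puts a clique entirely inside one bag — forcing width ≥ 2. Combining the bounds, tw(G) = 2.

2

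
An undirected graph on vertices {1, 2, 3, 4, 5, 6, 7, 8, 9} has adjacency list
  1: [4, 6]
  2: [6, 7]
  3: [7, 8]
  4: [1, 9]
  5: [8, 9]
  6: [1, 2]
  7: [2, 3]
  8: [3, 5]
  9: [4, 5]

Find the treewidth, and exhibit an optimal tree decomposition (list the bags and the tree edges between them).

Treewidth 2.
Bags: B1 = {5, 8, 9}  B2 = {3, 8, 9}  B3 = {3, 7, 9}  B4 = {2, 7, 9}  B5 = {2, 6, 9}  B6 = {1, 6, 9}  B7 = {1, 4, 9}
Tree: B1–B2, B2–B3, B3–B4, B4–B5, B5–B6, B6–B7

Each bag holds 3 vertices, so the decomposition has width 2, which upper-bounds the treewidth. For the lower bound, G contains the cycle 9–5–8–3–7–2–6–1–4–9, so G is not a forest; only forests have treewidth ≤ 1, hence tw(G) ≥ 2. The upper and lower bounds meet at 2, so that is the treewidth.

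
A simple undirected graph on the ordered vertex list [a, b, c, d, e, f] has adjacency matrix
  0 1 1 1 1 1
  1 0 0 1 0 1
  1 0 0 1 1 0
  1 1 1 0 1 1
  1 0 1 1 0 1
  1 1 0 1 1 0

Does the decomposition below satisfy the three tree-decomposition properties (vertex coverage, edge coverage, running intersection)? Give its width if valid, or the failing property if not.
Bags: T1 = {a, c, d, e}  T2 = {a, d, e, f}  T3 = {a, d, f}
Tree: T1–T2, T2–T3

No — vertex b appears in no bag.

A tree decomposition must satisfy three properties: every vertex lies in some bag; for every edge, both endpoints lie together in some bag; and for every vertex, the bags containing it form a connected subtree. Here vertex b appears in no bag, so the decomposition is invalid.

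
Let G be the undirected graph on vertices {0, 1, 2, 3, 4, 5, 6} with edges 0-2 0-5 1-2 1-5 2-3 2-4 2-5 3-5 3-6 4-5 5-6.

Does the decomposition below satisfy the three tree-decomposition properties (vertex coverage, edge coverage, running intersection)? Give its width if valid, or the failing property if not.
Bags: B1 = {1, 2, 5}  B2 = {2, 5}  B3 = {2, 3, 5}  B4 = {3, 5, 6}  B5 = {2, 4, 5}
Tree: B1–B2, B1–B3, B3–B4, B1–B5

A tree decomposition must satisfy three properties: every vertex lies in some bag; for every edge, both endpoints lie together in some bag; and for every vertex, the bags containing it form a connected subtree. Here vertex 0 appears in no bag, so the decomposition is invalid.

No — vertex 0 appears in no bag.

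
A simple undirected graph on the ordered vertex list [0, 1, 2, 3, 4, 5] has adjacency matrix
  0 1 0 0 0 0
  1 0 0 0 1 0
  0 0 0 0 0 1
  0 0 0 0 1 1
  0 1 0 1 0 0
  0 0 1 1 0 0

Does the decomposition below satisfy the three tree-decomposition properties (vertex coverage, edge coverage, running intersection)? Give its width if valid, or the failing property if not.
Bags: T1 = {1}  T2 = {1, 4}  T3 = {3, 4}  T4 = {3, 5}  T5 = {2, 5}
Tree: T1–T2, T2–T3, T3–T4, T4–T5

A tree decomposition must satisfy three properties: every vertex lies in some bag; for every edge, both endpoints lie together in some bag; and for every vertex, the bags containing it form a connected subtree. Here vertex 0 appears in no bag, so the decomposition is invalid.

No — vertex 0 appears in no bag.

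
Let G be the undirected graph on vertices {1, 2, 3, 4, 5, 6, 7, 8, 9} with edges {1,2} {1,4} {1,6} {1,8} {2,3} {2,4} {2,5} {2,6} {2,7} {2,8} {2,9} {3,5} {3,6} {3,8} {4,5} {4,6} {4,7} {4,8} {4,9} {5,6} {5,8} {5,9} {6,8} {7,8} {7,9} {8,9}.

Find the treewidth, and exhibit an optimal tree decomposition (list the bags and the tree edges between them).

Treewidth 4.
One such decomposition:
Bags: B1 = {2, 4, 7, 8, 9}  B2 = {2, 4, 5, 8, 9}  B3 = {2, 4, 5, 6, 8}  B4 = {1, 2, 4, 6, 8}  B5 = {2, 3, 5, 6, 8}
Tree: B1–B2, B2–B3, B3–B4, B3–B5

The largest bag has 5 vertices, giving width 4; this decomposition certifies tw(G) ≤ 4. Conversely, {2, 3, 5, 6, 8} is a clique of size 5, and the vertices of any clique must share a bag in every tree decomposition; so some bag has ≥ 5 vertices and tw(G) ≥ 4. Combining the bounds, tw(G) = 4.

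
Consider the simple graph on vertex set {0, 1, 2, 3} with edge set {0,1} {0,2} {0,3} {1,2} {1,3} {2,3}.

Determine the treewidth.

3

A width-3 tree decomposition is:
Bags: B1 = {0, 1, 2, 3}
Tree: (single bag)
With just one bag of size 4, the width is 4 − 1 = 3, so tw(G) ≤ 3. Conversely, {0, 1, 2, 3} is a clique of size 4, and the vertices of any clique must share a bag in every tree decomposition; so some bag has ≥ 4 vertices and tw(G) ≥ 3. Hence tw(G) = 3 exactly.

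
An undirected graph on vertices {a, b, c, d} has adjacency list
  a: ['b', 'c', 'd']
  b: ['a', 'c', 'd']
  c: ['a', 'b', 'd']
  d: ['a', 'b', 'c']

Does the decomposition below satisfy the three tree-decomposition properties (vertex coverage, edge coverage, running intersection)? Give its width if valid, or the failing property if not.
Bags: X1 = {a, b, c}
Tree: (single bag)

A tree decomposition must satisfy three properties: every vertex lies in some bag; for every edge, both endpoints lie together in some bag; and for every vertex, the bags containing it form a connected subtree. Here vertex d appears in no bag, so the decomposition is invalid.

No — vertex d appears in no bag.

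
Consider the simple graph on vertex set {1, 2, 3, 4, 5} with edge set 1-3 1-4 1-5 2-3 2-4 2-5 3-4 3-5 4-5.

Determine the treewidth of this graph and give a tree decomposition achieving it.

Every bag has size at most 4, so the width is 4 − 1 = 3 and tw(G) ≤ 3. On the other hand G contains the 4-clique {1, 3, 4, 5}. A clique must lie in a single bag of any decomposition, so no decomposition can have width below 3. The upper and lower bounds meet at 3, so that is the treewidth.

Treewidth 3.
One such decomposition:
Bags: B1 = {2, 3, 4, 5}  B2 = {1, 3, 4, 5}
Tree: B1–B2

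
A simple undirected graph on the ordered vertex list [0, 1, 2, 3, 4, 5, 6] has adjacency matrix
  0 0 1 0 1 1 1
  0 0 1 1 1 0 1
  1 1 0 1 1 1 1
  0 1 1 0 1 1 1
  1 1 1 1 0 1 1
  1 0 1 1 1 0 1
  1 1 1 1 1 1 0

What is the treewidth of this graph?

A width-4 tree decomposition is:
Bags: B1 = {1, 2, 3, 4, 6}  B2 = {2, 3, 4, 5, 6}  B3 = {0, 2, 4, 5, 6}
Tree: B1–B2, B2–B3
Each bag holds 5 vertices, so the decomposition has width 4, which upper-bounds the treewidth. Conversely, {0, 2, 4, 5, 6} is a clique of size 5, and the vertices of any clique must share a bag in every tree decomposition; so some bag has ≥ 5 vertices and tw(G) ≥ 4. Combining the bounds, tw(G) = 4.

4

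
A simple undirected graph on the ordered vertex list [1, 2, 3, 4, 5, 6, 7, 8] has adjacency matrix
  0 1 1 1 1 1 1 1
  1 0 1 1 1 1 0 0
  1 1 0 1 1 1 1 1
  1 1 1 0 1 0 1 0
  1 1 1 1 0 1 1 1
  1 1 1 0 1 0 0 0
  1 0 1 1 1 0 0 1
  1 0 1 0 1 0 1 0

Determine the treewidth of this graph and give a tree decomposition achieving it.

The largest bag has 5 vertices, giving width 4; this decomposition certifies tw(G) ≤ 4. For the lower bound, the 5 vertices {1, 3, 5, 7, 8} are pairwise adjacent, and any tree decomposition puts a clique entirely inside one bag — forcing width ≥ 4. The upper and lower bounds meet at 4, so that is the treewidth.

Treewidth 4.
One such decomposition:
Bags: B1 = {1, 2, 3, 4, 5}  B2 = {1, 3, 4, 5, 7}  B3 = {1, 3, 5, 7, 8}  B4 = {1, 2, 3, 5, 6}
Tree: B1–B2, B2–B3, B1–B4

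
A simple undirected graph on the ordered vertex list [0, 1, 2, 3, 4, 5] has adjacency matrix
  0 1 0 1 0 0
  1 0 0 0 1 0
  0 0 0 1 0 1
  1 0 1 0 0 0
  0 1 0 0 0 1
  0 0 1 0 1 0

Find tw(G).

A width-2 tree decomposition is:
Bags: B1 = {1, 4, 5}  B2 = {0, 1, 5}  B3 = {0, 3, 5}  B4 = {2, 3, 5}
Tree: B1–B2, B2–B3, B3–B4
Every bag has size at most 3, so the width is 3 − 1 = 2 and tw(G) ≤ 2. For the lower bound, G contains the cycle 5–4–1–0–3–2–5, so G is not a forest; only forests have treewidth ≤ 1, hence tw(G) ≥ 2. Combining the bounds, tw(G) = 2.

2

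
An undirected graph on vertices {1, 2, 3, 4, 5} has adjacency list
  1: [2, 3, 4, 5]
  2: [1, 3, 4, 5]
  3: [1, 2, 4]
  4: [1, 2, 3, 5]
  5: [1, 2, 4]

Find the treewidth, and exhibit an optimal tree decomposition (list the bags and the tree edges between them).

Every bag has size at most 4, so the width is 4 − 1 = 3 and tw(G) ≤ 3. For the lower bound, the 4 vertices {1, 2, 3, 4} are pairwise adjacent, and any tree decomposition puts a clique entirely inside one bag — forcing width ≥ 3. Combining the bounds, tw(G) = 3.

Treewidth 3.
Bags: B1 = {1, 2, 3, 4}  B2 = {1, 2, 4, 5}
Tree: B1–B2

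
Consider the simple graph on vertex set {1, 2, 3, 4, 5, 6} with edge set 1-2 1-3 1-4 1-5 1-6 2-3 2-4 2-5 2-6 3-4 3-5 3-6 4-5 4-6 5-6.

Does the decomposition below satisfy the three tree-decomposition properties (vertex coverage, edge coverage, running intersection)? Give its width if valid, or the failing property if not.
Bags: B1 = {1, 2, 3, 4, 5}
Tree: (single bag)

No — vertex 6 appears in no bag.

A tree decomposition must satisfy three properties: every vertex lies in some bag; for every edge, both endpoints lie together in some bag; and for every vertex, the bags containing it form a connected subtree. Here vertex 6 appears in no bag, so the decomposition is invalid.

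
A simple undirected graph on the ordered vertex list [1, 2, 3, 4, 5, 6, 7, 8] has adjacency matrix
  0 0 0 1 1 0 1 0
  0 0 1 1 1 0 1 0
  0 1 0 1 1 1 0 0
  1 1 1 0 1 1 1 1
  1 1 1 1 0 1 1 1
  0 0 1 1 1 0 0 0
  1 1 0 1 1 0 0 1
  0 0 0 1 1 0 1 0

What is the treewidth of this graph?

3

A width-3 tree decomposition is:
Bags: B1 = {2, 4, 5, 7}  B2 = {2, 3, 4, 5}  B3 = {4, 5, 7, 8}  B4 = {3, 4, 5, 6}  B5 = {1, 4, 5, 7}
Tree: B1–B2, B1–B3, B2–B4, B1–B5
The largest bag has 4 vertices, giving width 3; this decomposition certifies tw(G) ≤ 3. Conversely, {2, 3, 4, 5} is a clique of size 4, and the vertices of any clique must share a bag in every tree decomposition; so some bag has ≥ 4 vertices and tw(G) ≥ 3. Hence tw(G) = 3 exactly.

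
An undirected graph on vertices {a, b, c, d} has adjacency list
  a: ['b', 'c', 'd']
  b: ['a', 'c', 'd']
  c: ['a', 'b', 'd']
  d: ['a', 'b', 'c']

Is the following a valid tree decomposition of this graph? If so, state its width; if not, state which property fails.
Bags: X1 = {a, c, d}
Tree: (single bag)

A tree decomposition must satisfy three properties: every vertex lies in some bag; for every edge, both endpoints lie together in some bag; and for every vertex, the bags containing it form a connected subtree. Here vertex b appears in no bag, so the decomposition is invalid.

No — vertex b appears in no bag.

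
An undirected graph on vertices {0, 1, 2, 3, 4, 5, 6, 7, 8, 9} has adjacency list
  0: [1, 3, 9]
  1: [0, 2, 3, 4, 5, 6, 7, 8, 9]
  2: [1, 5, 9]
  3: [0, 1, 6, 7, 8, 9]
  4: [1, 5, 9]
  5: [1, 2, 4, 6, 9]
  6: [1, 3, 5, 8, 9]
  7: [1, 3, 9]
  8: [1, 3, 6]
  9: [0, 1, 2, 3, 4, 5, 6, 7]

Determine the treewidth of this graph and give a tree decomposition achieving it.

The largest bag has 4 vertices, giving width 3; this decomposition certifies tw(G) ≤ 3. For the lower bound, the 4 vertices {1, 3, 6, 8} are pairwise adjacent, and any tree decomposition puts a clique entirely inside one bag — forcing width ≥ 3. The upper and lower bounds meet at 3, so that is the treewidth.

Treewidth 3.
Bags: B1 = {1, 4, 5, 9}  B2 = {1, 5, 6, 9}  B3 = {1, 3, 6, 9}  B4 = {0, 1, 3, 9}  B5 = {1, 3, 7, 9}  B6 = {1, 2, 5, 9}  B7 = {1, 3, 6, 8}
Tree: B1–B2, B2–B3, B3–B4, B3–B5, B2–B6, B3–B7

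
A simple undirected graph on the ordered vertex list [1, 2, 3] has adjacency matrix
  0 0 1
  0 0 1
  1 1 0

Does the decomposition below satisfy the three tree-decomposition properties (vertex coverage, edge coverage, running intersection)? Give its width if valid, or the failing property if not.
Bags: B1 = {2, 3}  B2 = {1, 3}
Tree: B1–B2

Yes; width 1.

Vertex coverage: the bags together contain {1, 2, 3}, the full vertex set. Edge coverage: each edge of G has both endpoints in at least one bag. Running intersection: for every vertex, the bags containing it form a connected subtree. All three properties hold, so this is a valid tree decomposition of width max|bag| − 1 = 1, and hence tw(G) ≤ 1.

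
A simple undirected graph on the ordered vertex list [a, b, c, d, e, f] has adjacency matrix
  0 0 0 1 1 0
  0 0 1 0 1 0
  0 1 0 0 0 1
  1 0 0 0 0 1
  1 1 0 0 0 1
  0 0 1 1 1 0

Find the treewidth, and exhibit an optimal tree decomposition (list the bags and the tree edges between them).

Every bag has size at most 3, so the width is 3 − 1 = 2 and tw(G) ≤ 2. Since a–d–f–e–a is a cycle in G, G is not acyclic. Forests are exactly the graphs of treewidth ≤ 1, so tw(G) ≥ 2. Hence tw(G) = 2 exactly.

Treewidth 2.
Bags: B1 = {a, d, e}  B2 = {d, e, f}  B3 = {b, e, f}  B4 = {b, c, f}
Tree: B1–B2, B2–B3, B3–B4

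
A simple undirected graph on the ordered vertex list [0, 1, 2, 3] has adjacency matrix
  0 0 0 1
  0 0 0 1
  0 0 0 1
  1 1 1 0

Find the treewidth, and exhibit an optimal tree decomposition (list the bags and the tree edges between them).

Treewidth 1.
One optimal decomposition is:
Bags: B1 = {0, 3}  B2 = {2, 3}  B3 = {1, 3}
Tree: B1–B2, B2–B3

Each bag holds 2 vertices, so the decomposition has width 1, which upper-bounds the treewidth. Since G has at least one edge (e.g. 3–0), it is not an edgeless graph, so tw(G) ≥ 1. Therefore the treewidth is 1.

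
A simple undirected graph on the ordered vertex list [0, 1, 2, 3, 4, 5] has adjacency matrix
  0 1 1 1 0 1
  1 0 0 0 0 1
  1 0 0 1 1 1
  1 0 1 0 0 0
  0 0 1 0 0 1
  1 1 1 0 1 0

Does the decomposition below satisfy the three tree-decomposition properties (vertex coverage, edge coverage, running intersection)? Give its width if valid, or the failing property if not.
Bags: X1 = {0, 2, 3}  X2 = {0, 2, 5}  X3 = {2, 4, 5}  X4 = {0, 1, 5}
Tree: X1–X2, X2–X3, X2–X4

Checking the three conditions: (i) the bags cover all of {0, 1, 2, 3, 4, 5}; (ii) for each edge, some bag contains both endpoints; (iii) the bags containing any fixed vertex form a subtree. All hold, so the decomposition is valid with width 3 − 1 = 2.

Yes; width 2.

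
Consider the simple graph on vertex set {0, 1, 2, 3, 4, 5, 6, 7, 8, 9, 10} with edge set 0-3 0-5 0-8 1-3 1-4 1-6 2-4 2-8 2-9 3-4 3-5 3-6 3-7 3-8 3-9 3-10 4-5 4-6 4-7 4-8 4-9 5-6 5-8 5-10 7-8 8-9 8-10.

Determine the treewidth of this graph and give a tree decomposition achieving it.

Every bag has size at most 4, so the width is 4 − 1 = 3 and tw(G) ≤ 3. On the other hand G contains the 4-clique {2, 4, 8, 9}. A clique must lie in a single bag of any decomposition, so no decomposition can have width below 3. The upper and lower bounds meet at 3, so that is the treewidth.

Treewidth 3.
Bags: B1 = {3, 4, 5, 8}  B2 = {3, 4, 8, 9}  B3 = {3, 4, 7, 8}  B4 = {0, 3, 5, 8}  B5 = {2, 4, 8, 9}  B6 = {3, 4, 5, 6}  B7 = {1, 3, 4, 6}  B8 = {3, 5, 8, 10}
Tree: B1–B2, B1–B3, B1–B4, B2–B5, B1–B6, B6–B7, B4–B8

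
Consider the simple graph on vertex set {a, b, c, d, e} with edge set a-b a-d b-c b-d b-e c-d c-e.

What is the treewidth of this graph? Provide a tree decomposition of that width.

Treewidth 2.
One such decomposition:
Bags: B1 = {b, c, e}  B2 = {b, c, d}  B3 = {a, b, d}
Tree: B1–B2, B2–B3

Every bag has size at most 3, so the width is 3 − 1 = 2 and tw(G) ≤ 2. On the other hand G contains the 3-clique {b, c, d}. A clique must lie in a single bag of any decomposition, so no decomposition can have width below 2. Hence tw(G) = 2 exactly.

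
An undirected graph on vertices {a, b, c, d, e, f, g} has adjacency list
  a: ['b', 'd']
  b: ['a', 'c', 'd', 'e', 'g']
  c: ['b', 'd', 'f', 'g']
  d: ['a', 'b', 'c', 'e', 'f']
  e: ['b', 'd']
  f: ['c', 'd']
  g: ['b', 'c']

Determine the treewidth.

2

A width-2 tree decomposition is:
Bags: B1 = {b, c, d}  B2 = {a, b, d}  B3 = {b, c, g}  B4 = {c, d, f}  B5 = {b, d, e}
Tree: B1–B2, B1–B3, B1–B4, B2–B5
Each bag holds 3 vertices, so the decomposition has width 2, which upper-bounds the treewidth. On the other hand G contains the 3-clique {c, d, f}. A clique must lie in a single bag of any decomposition, so no decomposition can have width below 2. The upper and lower bounds meet at 2, so that is the treewidth.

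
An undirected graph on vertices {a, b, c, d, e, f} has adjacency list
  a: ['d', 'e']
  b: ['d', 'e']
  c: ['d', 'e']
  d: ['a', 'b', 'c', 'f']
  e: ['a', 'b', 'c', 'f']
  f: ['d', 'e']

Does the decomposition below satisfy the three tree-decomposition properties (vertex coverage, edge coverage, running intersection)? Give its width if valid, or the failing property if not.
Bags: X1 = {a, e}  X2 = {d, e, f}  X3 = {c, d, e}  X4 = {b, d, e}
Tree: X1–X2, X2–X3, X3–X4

No — edge (d,a) lies in no bag.

A tree decomposition must satisfy three properties: every vertex lies in some bag; for every edge, both endpoints lie together in some bag; and for every vertex, the bags containing it form a connected subtree. Here edge (d,a) lies in no bag, so the decomposition is invalid.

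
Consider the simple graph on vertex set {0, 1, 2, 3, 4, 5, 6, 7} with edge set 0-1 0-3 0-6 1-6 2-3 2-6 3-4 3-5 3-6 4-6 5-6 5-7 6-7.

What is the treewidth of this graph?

2

A width-2 tree decomposition is:
Bags: B1 = {0, 3, 6}  B2 = {3, 5, 6}  B3 = {2, 3, 6}  B4 = {5, 6, 7}  B5 = {0, 1, 6}  B6 = {3, 4, 6}
Tree: B1–B2, B2–B3, B2–B4, B1–B5, B3–B6
Every bag has size at most 3, so the width is 3 − 1 = 2 and tw(G) ≤ 2. For the lower bound, the 3 vertices {0, 1, 6} are pairwise adjacent, and any tree decomposition puts a clique entirely inside one bag — forcing width ≥ 2. Hence tw(G) = 2 exactly.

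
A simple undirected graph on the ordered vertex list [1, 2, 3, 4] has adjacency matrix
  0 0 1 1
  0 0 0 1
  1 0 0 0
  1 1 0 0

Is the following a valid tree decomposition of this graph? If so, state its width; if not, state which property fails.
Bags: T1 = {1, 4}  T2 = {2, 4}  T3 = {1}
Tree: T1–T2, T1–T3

No — vertex 3 appears in no bag.

A tree decomposition must satisfy three properties: every vertex lies in some bag; for every edge, both endpoints lie together in some bag; and for every vertex, the bags containing it form a connected subtree. Here vertex 3 appears in no bag, so the decomposition is invalid.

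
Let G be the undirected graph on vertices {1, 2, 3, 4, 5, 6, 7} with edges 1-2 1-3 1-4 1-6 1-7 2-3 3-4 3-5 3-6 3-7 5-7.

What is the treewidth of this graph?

2

A width-2 tree decomposition is:
Bags: B1 = {1, 3, 6}  B2 = {1, 3, 4}  B3 = {1, 2, 3}  B4 = {1, 3, 7}  B5 = {3, 5, 7}
Tree: B1–B2, B1–B3, B3–B4, B4–B5
Every bag has size at most 3, so the width is 3 − 1 = 2 and tw(G) ≤ 2. On the other hand G contains the 3-clique {1, 2, 3}. A clique must lie in a single bag of any decomposition, so no decomposition can have width below 2. The upper and lower bounds meet at 2, so that is the treewidth.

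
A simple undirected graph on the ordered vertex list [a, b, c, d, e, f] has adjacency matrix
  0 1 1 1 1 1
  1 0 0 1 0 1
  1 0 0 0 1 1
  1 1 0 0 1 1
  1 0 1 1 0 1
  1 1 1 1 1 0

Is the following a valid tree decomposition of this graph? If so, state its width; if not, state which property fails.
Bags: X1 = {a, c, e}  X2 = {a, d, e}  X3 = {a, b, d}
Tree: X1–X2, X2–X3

No — vertex f appears in no bag.

A tree decomposition must satisfy three properties: every vertex lies in some bag; for every edge, both endpoints lie together in some bag; and for every vertex, the bags containing it form a connected subtree. Here vertex f appears in no bag, so the decomposition is invalid.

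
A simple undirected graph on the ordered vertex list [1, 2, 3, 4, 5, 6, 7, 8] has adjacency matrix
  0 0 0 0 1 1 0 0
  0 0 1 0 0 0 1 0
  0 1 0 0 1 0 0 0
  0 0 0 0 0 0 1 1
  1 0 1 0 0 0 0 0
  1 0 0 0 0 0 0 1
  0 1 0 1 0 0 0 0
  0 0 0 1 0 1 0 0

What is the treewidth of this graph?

A width-2 tree decomposition is:
Bags: B1 = {1, 5, 6}  B2 = {5, 6, 8}  B3 = {4, 5, 8}  B4 = {4, 5, 7}  B5 = {2, 5, 7}  B6 = {2, 3, 5}
Tree: B1–B2, B2–B3, B3–B4, B4–B5, B5–B6
Each bag holds 3 vertices, so the decomposition has width 2, which upper-bounds the treewidth. For the lower bound, G contains the cycle 5–1–6–8–4–7–2–3–5, so G is not a forest; only forests have treewidth ≤ 1, hence tw(G) ≥ 2. The upper and lower bounds meet at 2, so that is the treewidth.

2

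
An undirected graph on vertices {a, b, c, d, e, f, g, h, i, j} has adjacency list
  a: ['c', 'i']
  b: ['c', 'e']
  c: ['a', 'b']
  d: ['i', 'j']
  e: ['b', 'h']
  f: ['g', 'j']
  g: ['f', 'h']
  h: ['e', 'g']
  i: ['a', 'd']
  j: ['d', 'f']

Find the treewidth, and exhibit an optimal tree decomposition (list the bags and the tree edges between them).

Each bag holds 3 vertices, so the decomposition has width 2, which upper-bounds the treewidth. Since j–d–i–a–c–b–e–h–g–f–j is a cycle in G, G is not acyclic. Forests are exactly the graphs of treewidth ≤ 1, so tw(G) ≥ 2. Combining the bounds, tw(G) = 2.

Treewidth 2.
Bags: B1 = {d, i, j}  B2 = {a, i, j}  B3 = {a, c, j}  B4 = {b, c, j}  B5 = {b, e, j}  B6 = {e, h, j}  B7 = {g, h, j}  B8 = {f, g, j}
Tree: B1–B2, B2–B3, B3–B4, B4–B5, B5–B6, B6–B7, B7–B8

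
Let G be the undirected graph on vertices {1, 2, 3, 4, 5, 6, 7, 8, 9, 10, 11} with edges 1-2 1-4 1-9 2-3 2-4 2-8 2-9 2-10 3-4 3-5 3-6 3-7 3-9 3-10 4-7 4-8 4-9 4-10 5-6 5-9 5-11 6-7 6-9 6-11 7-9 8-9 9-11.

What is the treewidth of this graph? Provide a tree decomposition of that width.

Treewidth 3.
One optimal decomposition is:
Bags: B1 = {3, 4, 7, 9}  B2 = {2, 3, 4, 9}  B3 = {2, 4, 8, 9}  B4 = {3, 6, 7, 9}  B5 = {3, 5, 6, 9}  B6 = {2, 3, 4, 10}  B7 = {5, 6, 9, 11}  B8 = {1, 2, 4, 9}
Tree: B1–B2, B2–B3, B1–B4, B4–B5, B2–B6, B5–B7, B3–B8

Every bag has size at most 4, so the width is 4 − 1 = 3 and tw(G) ≤ 3. On the other hand G contains the 4-clique {2, 4, 8, 9}. A clique must lie in a single bag of any decomposition, so no decomposition can have width below 3. Hence tw(G) = 3 exactly.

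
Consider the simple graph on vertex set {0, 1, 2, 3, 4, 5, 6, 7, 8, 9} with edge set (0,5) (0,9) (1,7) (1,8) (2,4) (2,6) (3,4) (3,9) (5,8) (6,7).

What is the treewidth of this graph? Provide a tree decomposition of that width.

Treewidth 2.
One such decomposition:
Bags: B1 = {1, 7, 8}  B2 = {6, 7, 8}  B3 = {2, 6, 8}  B4 = {2, 4, 8}  B5 = {3, 4, 8}  B6 = {3, 8, 9}  B7 = {0, 8, 9}  B8 = {0, 5, 8}
Tree: B1–B2, B2–B3, B3–B4, B4–B5, B5–B6, B6–B7, B7–B8

Every bag has size at most 3, so the width is 3 − 1 = 2 and tw(G) ≤ 2. The edges 8–1–7–6–2–4–3–9–0–5–8 form a cycle, so G is not a tree and its treewidth is at least 2. Therefore the treewidth is 2.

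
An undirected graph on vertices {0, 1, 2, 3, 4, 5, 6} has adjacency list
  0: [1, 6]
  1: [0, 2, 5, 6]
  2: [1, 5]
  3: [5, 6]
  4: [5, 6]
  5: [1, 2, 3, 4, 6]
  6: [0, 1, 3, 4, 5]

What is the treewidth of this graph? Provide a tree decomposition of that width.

Every bag has size at most 3, so the width is 3 − 1 = 2 and tw(G) ≤ 2. For the lower bound, the 3 vertices {0, 1, 6} are pairwise adjacent, and any tree decomposition puts a clique entirely inside one bag — forcing width ≥ 2. Combining the bounds, tw(G) = 2.

Treewidth 2.
One optimal decomposition is:
Bags: B1 = {1, 5, 6}  B2 = {3, 5, 6}  B3 = {4, 5, 6}  B4 = {0, 1, 6}  B5 = {1, 2, 5}
Tree: B1–B2, B1–B3, B1–B4, B1–B5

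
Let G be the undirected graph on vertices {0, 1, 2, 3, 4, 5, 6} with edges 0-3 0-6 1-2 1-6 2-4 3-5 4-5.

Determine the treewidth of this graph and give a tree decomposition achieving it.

The largest bag has 3 vertices, giving width 2; this decomposition certifies tw(G) ≤ 2. Since 0–3–5–4–2–1–6–0 is a cycle in G, G is not acyclic. Forests are exactly the graphs of treewidth ≤ 1, so tw(G) ≥ 2. Therefore the treewidth is 2.

Treewidth 2.
Bags: B1 = {0, 3, 5}  B2 = {0, 4, 5}  B3 = {0, 2, 4}  B4 = {0, 1, 2}  B5 = {0, 1, 6}
Tree: B1–B2, B2–B3, B3–B4, B4–B5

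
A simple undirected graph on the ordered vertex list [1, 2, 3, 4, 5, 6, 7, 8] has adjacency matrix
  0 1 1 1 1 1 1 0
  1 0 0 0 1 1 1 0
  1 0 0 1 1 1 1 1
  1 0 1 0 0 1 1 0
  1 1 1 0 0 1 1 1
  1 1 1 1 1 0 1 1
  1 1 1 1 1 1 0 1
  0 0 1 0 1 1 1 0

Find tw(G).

A width-4 tree decomposition is:
Bags: B1 = {1, 3, 4, 6, 7}  B2 = {1, 3, 5, 6, 7}  B3 = {1, 2, 5, 6, 7}  B4 = {3, 5, 6, 7, 8}
Tree: B1–B2, B2–B3, B2–B4
The largest bag has 5 vertices, giving width 4; this decomposition certifies tw(G) ≤ 4. Conversely, {3, 5, 6, 7, 8} is a clique of size 5, and the vertices of any clique must share a bag in every tree decomposition; so some bag has ≥ 5 vertices and tw(G) ≥ 4. Therefore the treewidth is 4.

4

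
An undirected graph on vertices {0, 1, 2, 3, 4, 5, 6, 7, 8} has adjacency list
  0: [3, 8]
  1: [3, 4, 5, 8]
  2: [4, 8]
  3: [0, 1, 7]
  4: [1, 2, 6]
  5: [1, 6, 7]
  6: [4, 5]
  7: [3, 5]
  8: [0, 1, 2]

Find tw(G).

3

A width-3 tree decomposition is:
Bags: B1 = {0, 2, 3, 8}  B2 = {1, 2, 3, 8}  B3 = {1, 2, 3, 4}  B4 = {1, 3, 4, 7}  B5 = {1, 4, 5, 7}  B6 = {4, 5, 6, 7}
Tree: B1–B2, B2–B3, B3–B4, B4–B5, B5–B6
Each bag holds 4 vertices, so the decomposition has width 3, which upper-bounds the treewidth. For the lower bound: the 4 vertex sets {0,2,8}, {3}, {1}, {4,5,6,7} are disjoint, each induces a connected subgraph, and every pair is joined by at least one edge of G. Contracting each set to a single vertex therefore yields K_{4} as a minor, and since treewidth is minor-monotone, tw(G) ≥ tw(K_{4}) = 3. Hence tw(G) = 3 exactly.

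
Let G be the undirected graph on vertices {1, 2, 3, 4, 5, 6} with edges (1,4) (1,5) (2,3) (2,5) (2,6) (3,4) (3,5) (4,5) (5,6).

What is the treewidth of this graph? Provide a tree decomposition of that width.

The largest bag has 3 vertices, giving width 2; this decomposition certifies tw(G) ≤ 2. Conversely, {1, 4, 5} is a clique of size 3, and the vertices of any clique must share a bag in every tree decomposition; so some bag has ≥ 3 vertices and tw(G) ≥ 2. Therefore the treewidth is 2.

Treewidth 2.
Bags: B1 = {3, 4, 5}  B2 = {2, 3, 5}  B3 = {1, 4, 5}  B4 = {2, 5, 6}
Tree: B1–B2, B1–B3, B2–B4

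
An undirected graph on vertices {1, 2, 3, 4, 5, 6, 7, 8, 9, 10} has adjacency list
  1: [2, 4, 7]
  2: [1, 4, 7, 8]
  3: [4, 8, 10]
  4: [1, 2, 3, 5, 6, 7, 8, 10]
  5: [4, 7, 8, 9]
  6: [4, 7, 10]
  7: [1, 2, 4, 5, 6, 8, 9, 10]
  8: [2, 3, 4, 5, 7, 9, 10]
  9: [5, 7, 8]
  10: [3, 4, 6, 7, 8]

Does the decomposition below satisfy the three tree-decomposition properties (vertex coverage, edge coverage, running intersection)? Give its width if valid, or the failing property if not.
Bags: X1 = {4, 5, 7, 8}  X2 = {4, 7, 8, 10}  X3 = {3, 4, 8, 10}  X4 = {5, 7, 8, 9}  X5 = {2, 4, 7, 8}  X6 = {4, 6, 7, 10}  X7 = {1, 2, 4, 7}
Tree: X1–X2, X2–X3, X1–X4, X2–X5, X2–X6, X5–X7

Every vertex of G appears in some bag (union = {1, 2, 3, 4, 5, 6, 7, 8, 9, 10}); every edge is covered by a bag; and for each vertex v the set of bags containing v is connected in the bag tree. The decomposition is therefore valid. The largest bag has 4 vertices, so the width is 3.

Yes; width 3.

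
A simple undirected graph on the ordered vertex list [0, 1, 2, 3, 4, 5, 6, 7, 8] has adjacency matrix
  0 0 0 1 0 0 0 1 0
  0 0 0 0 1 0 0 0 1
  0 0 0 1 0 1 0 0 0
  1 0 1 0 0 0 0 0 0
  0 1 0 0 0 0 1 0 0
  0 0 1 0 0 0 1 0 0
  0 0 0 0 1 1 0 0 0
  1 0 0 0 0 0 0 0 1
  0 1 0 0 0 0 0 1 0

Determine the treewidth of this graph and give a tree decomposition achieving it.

Treewidth 2.
Bags: B1 = {1, 7, 8}  B2 = {1, 4, 7}  B3 = {4, 6, 7}  B4 = {5, 6, 7}  B5 = {2, 5, 7}  B6 = {2, 3, 7}  B7 = {0, 3, 7}
Tree: B1–B2, B2–B3, B3–B4, B4–B5, B5–B6, B6–B7

Every bag has size at most 3, so the width is 3 − 1 = 2 and tw(G) ≤ 2. For the lower bound, G contains the cycle 7–8–1–4–6–5–2–3–0–7, so G is not a forest; only forests have treewidth ≤ 1, hence tw(G) ≥ 2. The upper and lower bounds meet at 2, so that is the treewidth.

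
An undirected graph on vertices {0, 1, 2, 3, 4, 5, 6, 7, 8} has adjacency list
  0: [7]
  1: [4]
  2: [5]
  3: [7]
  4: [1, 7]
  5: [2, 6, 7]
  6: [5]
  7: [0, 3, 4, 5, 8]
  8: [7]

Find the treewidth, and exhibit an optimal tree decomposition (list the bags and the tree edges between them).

Treewidth 1.
One such decomposition:
Bags: B1 = {4, 7}  B2 = {1, 4}  B3 = {7, 8}  B4 = {5, 7}  B5 = {0, 7}  B6 = {3, 7}  B7 = {2, 5}  B8 = {5, 6}
Tree: B1–B2, B1–B3, B3–B4, B4–B5, B1–B6, B4–B7, B4–B8

Every bag has size at most 2, so the width is 2 − 1 = 1 and tw(G) ≤ 1. G has an edge, so its treewidth is at least 1. Combining the bounds, tw(G) = 1.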